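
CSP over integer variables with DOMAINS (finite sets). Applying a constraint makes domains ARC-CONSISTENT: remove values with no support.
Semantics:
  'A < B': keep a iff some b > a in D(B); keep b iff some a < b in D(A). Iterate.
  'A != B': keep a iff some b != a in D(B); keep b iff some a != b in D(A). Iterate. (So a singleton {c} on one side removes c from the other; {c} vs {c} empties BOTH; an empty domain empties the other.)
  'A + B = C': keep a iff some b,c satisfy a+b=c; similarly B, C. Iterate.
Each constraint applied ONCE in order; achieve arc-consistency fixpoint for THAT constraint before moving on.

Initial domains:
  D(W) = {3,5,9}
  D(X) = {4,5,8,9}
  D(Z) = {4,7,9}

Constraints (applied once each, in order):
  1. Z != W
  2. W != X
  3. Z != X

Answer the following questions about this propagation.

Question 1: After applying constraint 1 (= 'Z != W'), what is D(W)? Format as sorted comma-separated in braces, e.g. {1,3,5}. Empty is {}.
Constraint 1 (Z != W) on D(Z)={4,7,9} D(W)={3,5,9}: no change
So after constraint 1: D(W) = {3,5,9}

Answer: {3,5,9}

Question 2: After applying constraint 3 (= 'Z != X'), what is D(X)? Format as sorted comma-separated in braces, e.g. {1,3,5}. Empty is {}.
Answer: {4,5,8,9}

Derivation:
Constraint 1 (Z != W) on D(Z)={4,7,9} D(W)={3,5,9}: no change
Constraint 2 (W != X) on D(W)={3,5,9} D(X)={4,5,8,9}: no change
Constraint 3 (Z != X) on D(Z)={4,7,9} D(X)={4,5,8,9}: no change
So after constraint 3: D(X) = {4,5,8,9}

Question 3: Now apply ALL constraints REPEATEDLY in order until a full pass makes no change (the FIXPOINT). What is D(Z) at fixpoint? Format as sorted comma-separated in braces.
pass 0 (initial): D(Z)={4,7,9}
pass 1: no change
Fixpoint after 1 passes: D(Z) = {4,7,9}

Answer: {4,7,9}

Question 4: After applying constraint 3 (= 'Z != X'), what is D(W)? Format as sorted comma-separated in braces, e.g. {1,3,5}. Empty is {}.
Answer: {3,5,9}

Derivation:
Constraint 1 (Z != W) on D(Z)={4,7,9} D(W)={3,5,9}: no change
Constraint 2 (W != X) on D(W)={3,5,9} D(X)={4,5,8,9}: no change
Constraint 3 (Z != X) on D(Z)={4,7,9} D(X)={4,5,8,9}: no change
So after constraint 3: D(W) = {3,5,9}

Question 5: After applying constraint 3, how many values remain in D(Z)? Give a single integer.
Constraint 1 (Z != W) on D(Z)={4,7,9} D(W)={3,5,9}: no change
Constraint 2 (W != X) on D(W)={3,5,9} D(X)={4,5,8,9}: no change
Constraint 3 (Z != X) on D(Z)={4,7,9} D(X)={4,5,8,9}: no change
So after constraint 3: D(Z)={4,7,9}, size = 3

Answer: 3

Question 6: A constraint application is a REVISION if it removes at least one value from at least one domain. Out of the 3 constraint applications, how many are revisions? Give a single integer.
Constraint 1 (Z != W) on D(Z)={4,7,9} D(W)={3,5,9}: no change => not a revision
Constraint 2 (W != X) on D(W)={3,5,9} D(X)={4,5,8,9}: no change => not a revision
Constraint 3 (Z != X) on D(Z)={4,7,9} D(X)={4,5,8,9}: no change => not a revision
Total revisions = 0

Answer: 0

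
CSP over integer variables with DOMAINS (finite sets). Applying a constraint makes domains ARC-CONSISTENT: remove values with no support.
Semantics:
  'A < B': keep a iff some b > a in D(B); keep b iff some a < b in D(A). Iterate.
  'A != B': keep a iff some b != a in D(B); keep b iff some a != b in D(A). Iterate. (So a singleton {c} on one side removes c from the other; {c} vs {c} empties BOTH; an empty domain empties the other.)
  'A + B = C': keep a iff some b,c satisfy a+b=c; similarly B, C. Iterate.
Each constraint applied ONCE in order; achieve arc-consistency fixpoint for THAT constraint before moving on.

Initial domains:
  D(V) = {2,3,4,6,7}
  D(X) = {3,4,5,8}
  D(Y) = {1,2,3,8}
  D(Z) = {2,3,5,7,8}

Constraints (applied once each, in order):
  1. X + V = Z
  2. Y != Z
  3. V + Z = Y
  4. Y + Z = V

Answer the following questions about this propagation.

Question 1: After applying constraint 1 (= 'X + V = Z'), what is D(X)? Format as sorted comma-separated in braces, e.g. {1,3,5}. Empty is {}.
Answer: {3,4,5}

Derivation:
Constraint 1 (X + V = Z) on D(X)={3,4,5,8} D(V)={2,3,4,6,7} D(Z)={2,3,5,7,8}: X {3,4,5,8}->{3,4,5}; V {2,3,4,6,7}->{2,3,4}; Z {2,3,5,7,8}->{5,7,8}
So after constraint 1: D(X) = {3,4,5}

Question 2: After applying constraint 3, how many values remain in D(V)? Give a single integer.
Answer: 1

Derivation:
Constraint 1 (X + V = Z) on D(X)={3,4,5,8} D(V)={2,3,4,6,7} D(Z)={2,3,5,7,8}: X {3,4,5,8}->{3,4,5}; V {2,3,4,6,7}->{2,3,4}; Z {2,3,5,7,8}->{5,7,8}
Constraint 2 (Y != Z) on D(Y)={1,2,3,8} D(Z)={5,7,8}: no change
Constraint 3 (V + Z = Y) on D(V)={2,3,4} D(Z)={5,7,8} D(Y)={1,2,3,8}: V {2,3,4}->{3}; Z {5,7,8}->{5}; Y {1,2,3,8}->{8}
So after constraint 3: D(V)={3}, size = 1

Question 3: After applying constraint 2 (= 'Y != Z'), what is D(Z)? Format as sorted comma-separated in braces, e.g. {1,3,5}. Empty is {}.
Answer: {5,7,8}

Derivation:
Constraint 1 (X + V = Z) on D(X)={3,4,5,8} D(V)={2,3,4,6,7} D(Z)={2,3,5,7,8}: X {3,4,5,8}->{3,4,5}; V {2,3,4,6,7}->{2,3,4}; Z {2,3,5,7,8}->{5,7,8}
Constraint 2 (Y != Z) on D(Y)={1,2,3,8} D(Z)={5,7,8}: no change
So after constraint 2: D(Z) = {5,7,8}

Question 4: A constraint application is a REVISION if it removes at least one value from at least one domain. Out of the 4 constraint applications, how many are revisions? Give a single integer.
Answer: 3

Derivation:
Constraint 1 (X + V = Z) on D(X)={3,4,5,8} D(V)={2,3,4,6,7} D(Z)={2,3,5,7,8}: X {3,4,5,8}->{3,4,5}; V {2,3,4,6,7}->{2,3,4}; Z {2,3,5,7,8}->{5,7,8} => REVISION
Constraint 2 (Y != Z) on D(Y)={1,2,3,8} D(Z)={5,7,8}: no change => not a revision
Constraint 3 (V + Z = Y) on D(V)={2,3,4} D(Z)={5,7,8} D(Y)={1,2,3,8}: V {2,3,4}->{3}; Z {5,7,8}->{5}; Y {1,2,3,8}->{8} => REVISION
Constraint 4 (Y + Z = V) on D(Y)={8} D(Z)={5} D(V)={3}: Y {8}->{}; Z {5}->{}; V {3}->{} => REVISION
Total revisions = 3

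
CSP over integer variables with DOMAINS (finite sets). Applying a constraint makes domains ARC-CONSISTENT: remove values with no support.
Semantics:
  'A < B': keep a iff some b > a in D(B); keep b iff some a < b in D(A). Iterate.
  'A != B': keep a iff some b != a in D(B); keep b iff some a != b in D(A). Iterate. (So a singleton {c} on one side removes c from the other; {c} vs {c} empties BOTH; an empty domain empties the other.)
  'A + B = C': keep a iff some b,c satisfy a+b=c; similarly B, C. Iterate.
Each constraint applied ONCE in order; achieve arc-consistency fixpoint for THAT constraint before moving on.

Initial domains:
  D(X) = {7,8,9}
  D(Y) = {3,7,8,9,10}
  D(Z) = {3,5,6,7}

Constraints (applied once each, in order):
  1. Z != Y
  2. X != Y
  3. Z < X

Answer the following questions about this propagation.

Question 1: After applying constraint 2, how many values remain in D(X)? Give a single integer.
Constraint 1 (Z != Y) on D(Z)={3,5,6,7} D(Y)={3,7,8,9,10}: no change
Constraint 2 (X != Y) on D(X)={7,8,9} D(Y)={3,7,8,9,10}: no change
So after constraint 2: D(X)={7,8,9}, size = 3

Answer: 3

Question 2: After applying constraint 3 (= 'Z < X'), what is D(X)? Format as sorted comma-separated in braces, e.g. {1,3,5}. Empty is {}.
Constraint 1 (Z != Y) on D(Z)={3,5,6,7} D(Y)={3,7,8,9,10}: no change
Constraint 2 (X != Y) on D(X)={7,8,9} D(Y)={3,7,8,9,10}: no change
Constraint 3 (Z < X) on D(Z)={3,5,6,7} D(X)={7,8,9}: no change
So after constraint 3: D(X) = {7,8,9}

Answer: {7,8,9}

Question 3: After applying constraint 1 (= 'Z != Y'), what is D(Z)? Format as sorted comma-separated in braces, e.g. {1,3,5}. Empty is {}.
Answer: {3,5,6,7}

Derivation:
Constraint 1 (Z != Y) on D(Z)={3,5,6,7} D(Y)={3,7,8,9,10}: no change
So after constraint 1: D(Z) = {3,5,6,7}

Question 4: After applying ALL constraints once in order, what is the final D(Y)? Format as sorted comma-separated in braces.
Constraint 1 (Z != Y) on D(Z)={3,5,6,7} D(Y)={3,7,8,9,10}: no change
Constraint 2 (X != Y) on D(X)={7,8,9} D(Y)={3,7,8,9,10}: no change
Constraint 3 (Z < X) on D(Z)={3,5,6,7} D(X)={7,8,9}: no change
So after all 3 constraints: D(Y) = {3,7,8,9,10}

Answer: {3,7,8,9,10}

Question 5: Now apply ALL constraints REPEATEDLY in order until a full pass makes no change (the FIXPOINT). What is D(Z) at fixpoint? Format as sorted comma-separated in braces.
pass 0 (initial): D(Z)={3,5,6,7}
pass 1: no change
Fixpoint after 1 passes: D(Z) = {3,5,6,7}

Answer: {3,5,6,7}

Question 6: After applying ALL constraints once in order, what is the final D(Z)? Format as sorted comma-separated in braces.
Answer: {3,5,6,7}

Derivation:
Constraint 1 (Z != Y) on D(Z)={3,5,6,7} D(Y)={3,7,8,9,10}: no change
Constraint 2 (X != Y) on D(X)={7,8,9} D(Y)={3,7,8,9,10}: no change
Constraint 3 (Z < X) on D(Z)={3,5,6,7} D(X)={7,8,9}: no change
So after all 3 constraints: D(Z) = {3,5,6,7}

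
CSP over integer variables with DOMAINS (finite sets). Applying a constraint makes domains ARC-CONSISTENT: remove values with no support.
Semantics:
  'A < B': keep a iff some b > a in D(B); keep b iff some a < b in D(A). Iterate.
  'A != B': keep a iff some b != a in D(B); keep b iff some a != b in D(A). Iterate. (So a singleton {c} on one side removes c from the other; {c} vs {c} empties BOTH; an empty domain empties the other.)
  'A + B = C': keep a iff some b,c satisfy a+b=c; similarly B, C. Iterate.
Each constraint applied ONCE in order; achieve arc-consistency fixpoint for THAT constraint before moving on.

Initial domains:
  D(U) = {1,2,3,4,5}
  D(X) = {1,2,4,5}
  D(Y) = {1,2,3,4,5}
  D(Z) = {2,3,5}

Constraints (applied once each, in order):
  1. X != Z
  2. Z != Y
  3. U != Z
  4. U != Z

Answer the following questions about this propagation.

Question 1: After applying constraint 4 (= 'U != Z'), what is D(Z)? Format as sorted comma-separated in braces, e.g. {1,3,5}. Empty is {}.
Constraint 1 (X != Z) on D(X)={1,2,4,5} D(Z)={2,3,5}: no change
Constraint 2 (Z != Y) on D(Z)={2,3,5} D(Y)={1,2,3,4,5}: no change
Constraint 3 (U != Z) on D(U)={1,2,3,4,5} D(Z)={2,3,5}: no change
Constraint 4 (U != Z) on D(U)={1,2,3,4,5} D(Z)={2,3,5}: no change
So after constraint 4: D(Z) = {2,3,5}

Answer: {2,3,5}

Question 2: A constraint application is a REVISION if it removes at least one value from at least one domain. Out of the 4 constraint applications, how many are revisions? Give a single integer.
Answer: 0

Derivation:
Constraint 1 (X != Z) on D(X)={1,2,4,5} D(Z)={2,3,5}: no change => not a revision
Constraint 2 (Z != Y) on D(Z)={2,3,5} D(Y)={1,2,3,4,5}: no change => not a revision
Constraint 3 (U != Z) on D(U)={1,2,3,4,5} D(Z)={2,3,5}: no change => not a revision
Constraint 4 (U != Z) on D(U)={1,2,3,4,5} D(Z)={2,3,5}: no change => not a revision
Total revisions = 0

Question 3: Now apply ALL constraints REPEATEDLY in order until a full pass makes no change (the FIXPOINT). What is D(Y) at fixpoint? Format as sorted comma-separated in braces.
Answer: {1,2,3,4,5}

Derivation:
pass 0 (initial): D(Y)={1,2,3,4,5}
pass 1: no change
Fixpoint after 1 passes: D(Y) = {1,2,3,4,5}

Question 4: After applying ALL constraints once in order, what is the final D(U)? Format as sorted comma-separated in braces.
Constraint 1 (X != Z) on D(X)={1,2,4,5} D(Z)={2,3,5}: no change
Constraint 2 (Z != Y) on D(Z)={2,3,5} D(Y)={1,2,3,4,5}: no change
Constraint 3 (U != Z) on D(U)={1,2,3,4,5} D(Z)={2,3,5}: no change
Constraint 4 (U != Z) on D(U)={1,2,3,4,5} D(Z)={2,3,5}: no change
So after all 4 constraints: D(U) = {1,2,3,4,5}

Answer: {1,2,3,4,5}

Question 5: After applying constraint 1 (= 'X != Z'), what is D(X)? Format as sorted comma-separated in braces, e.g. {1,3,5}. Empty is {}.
Answer: {1,2,4,5}

Derivation:
Constraint 1 (X != Z) on D(X)={1,2,4,5} D(Z)={2,3,5}: no change
So after constraint 1: D(X) = {1,2,4,5}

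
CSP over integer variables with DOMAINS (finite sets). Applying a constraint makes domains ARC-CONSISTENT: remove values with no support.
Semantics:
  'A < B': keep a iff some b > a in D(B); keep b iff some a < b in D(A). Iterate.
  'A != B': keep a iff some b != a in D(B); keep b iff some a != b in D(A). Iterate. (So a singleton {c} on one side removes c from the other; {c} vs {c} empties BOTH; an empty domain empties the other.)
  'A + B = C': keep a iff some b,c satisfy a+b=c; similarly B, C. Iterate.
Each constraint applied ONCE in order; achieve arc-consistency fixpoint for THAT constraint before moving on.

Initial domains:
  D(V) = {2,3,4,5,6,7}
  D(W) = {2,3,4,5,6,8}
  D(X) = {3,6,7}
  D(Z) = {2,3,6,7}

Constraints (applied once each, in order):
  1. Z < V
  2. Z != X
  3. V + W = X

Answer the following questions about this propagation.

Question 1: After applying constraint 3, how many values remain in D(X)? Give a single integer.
Answer: 2

Derivation:
Constraint 1 (Z < V) on D(Z)={2,3,6,7} D(V)={2,3,4,5,6,7}: Z {2,3,6,7}->{2,3,6}; V {2,3,4,5,6,7}->{3,4,5,6,7}
Constraint 2 (Z != X) on D(Z)={2,3,6} D(X)={3,6,7}: no change
Constraint 3 (V + W = X) on D(V)={3,4,5,6,7} D(W)={2,3,4,5,6,8} D(X)={3,6,7}: V {3,4,5,6,7}->{3,4,5}; W {2,3,4,5,6,8}->{2,3,4}; X {3,6,7}->{6,7}
So after constraint 3: D(X)={6,7}, size = 2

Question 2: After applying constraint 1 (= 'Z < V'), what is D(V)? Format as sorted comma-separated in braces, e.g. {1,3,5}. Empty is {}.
Constraint 1 (Z < V) on D(Z)={2,3,6,7} D(V)={2,3,4,5,6,7}: Z {2,3,6,7}->{2,3,6}; V {2,3,4,5,6,7}->{3,4,5,6,7}
So after constraint 1: D(V) = {3,4,5,6,7}

Answer: {3,4,5,6,7}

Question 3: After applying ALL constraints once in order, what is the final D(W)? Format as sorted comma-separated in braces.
Constraint 1 (Z < V) on D(Z)={2,3,6,7} D(V)={2,3,4,5,6,7}: Z {2,3,6,7}->{2,3,6}; V {2,3,4,5,6,7}->{3,4,5,6,7}
Constraint 2 (Z != X) on D(Z)={2,3,6} D(X)={3,6,7}: no change
Constraint 3 (V + W = X) on D(V)={3,4,5,6,7} D(W)={2,3,4,5,6,8} D(X)={3,6,7}: V {3,4,5,6,7}->{3,4,5}; W {2,3,4,5,6,8}->{2,3,4}; X {3,6,7}->{6,7}
So after all 3 constraints: D(W) = {2,3,4}

Answer: {2,3,4}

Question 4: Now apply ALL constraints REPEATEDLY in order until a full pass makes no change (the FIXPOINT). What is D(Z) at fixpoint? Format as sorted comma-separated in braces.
pass 0 (initial): D(Z)={2,3,6,7}
pass 1: V {2,3,4,5,6,7}->{3,4,5}; W {2,3,4,5,6,8}->{2,3,4}; X {3,6,7}->{6,7}; Z {2,3,6,7}->{2,3,6}
pass 2: Z {2,3,6}->{2,3}
pass 3: no change
Fixpoint after 3 passes: D(Z) = {2,3}

Answer: {2,3}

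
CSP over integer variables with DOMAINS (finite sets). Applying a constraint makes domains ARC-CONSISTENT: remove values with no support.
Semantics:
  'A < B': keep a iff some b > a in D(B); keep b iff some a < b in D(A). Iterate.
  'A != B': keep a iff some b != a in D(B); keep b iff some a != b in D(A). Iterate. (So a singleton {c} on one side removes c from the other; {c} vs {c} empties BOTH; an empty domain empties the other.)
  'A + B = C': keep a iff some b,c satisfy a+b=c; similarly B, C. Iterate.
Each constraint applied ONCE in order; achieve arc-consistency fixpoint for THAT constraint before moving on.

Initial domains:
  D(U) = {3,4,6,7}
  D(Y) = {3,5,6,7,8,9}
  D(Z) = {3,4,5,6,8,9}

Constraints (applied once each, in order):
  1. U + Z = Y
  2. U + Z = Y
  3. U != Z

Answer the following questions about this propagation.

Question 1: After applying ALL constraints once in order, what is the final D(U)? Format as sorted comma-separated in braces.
Constraint 1 (U + Z = Y) on D(U)={3,4,6,7} D(Z)={3,4,5,6,8,9} D(Y)={3,5,6,7,8,9}: U {3,4,6,7}->{3,4,6}; Z {3,4,5,6,8,9}->{3,4,5,6}; Y {3,5,6,7,8,9}->{6,7,8,9}
Constraint 2 (U + Z = Y) on D(U)={3,4,6} D(Z)={3,4,5,6} D(Y)={6,7,8,9}: no change
Constraint 3 (U != Z) on D(U)={3,4,6} D(Z)={3,4,5,6}: no change
So after all 3 constraints: D(U) = {3,4,6}

Answer: {3,4,6}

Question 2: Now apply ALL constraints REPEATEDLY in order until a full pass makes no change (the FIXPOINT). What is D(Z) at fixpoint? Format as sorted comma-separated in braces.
pass 0 (initial): D(Z)={3,4,5,6,8,9}
pass 1: U {3,4,6,7}->{3,4,6}; Y {3,5,6,7,8,9}->{6,7,8,9}; Z {3,4,5,6,8,9}->{3,4,5,6}
pass 2: no change
Fixpoint after 2 passes: D(Z) = {3,4,5,6}

Answer: {3,4,5,6}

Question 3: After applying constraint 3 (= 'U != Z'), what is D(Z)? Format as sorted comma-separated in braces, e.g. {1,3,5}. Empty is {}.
Answer: {3,4,5,6}

Derivation:
Constraint 1 (U + Z = Y) on D(U)={3,4,6,7} D(Z)={3,4,5,6,8,9} D(Y)={3,5,6,7,8,9}: U {3,4,6,7}->{3,4,6}; Z {3,4,5,6,8,9}->{3,4,5,6}; Y {3,5,6,7,8,9}->{6,7,8,9}
Constraint 2 (U + Z = Y) on D(U)={3,4,6} D(Z)={3,4,5,6} D(Y)={6,7,8,9}: no change
Constraint 3 (U != Z) on D(U)={3,4,6} D(Z)={3,4,5,6}: no change
So after constraint 3: D(Z) = {3,4,5,6}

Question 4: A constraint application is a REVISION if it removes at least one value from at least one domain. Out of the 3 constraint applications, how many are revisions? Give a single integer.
Answer: 1

Derivation:
Constraint 1 (U + Z = Y) on D(U)={3,4,6,7} D(Z)={3,4,5,6,8,9} D(Y)={3,5,6,7,8,9}: U {3,4,6,7}->{3,4,6}; Z {3,4,5,6,8,9}->{3,4,5,6}; Y {3,5,6,7,8,9}->{6,7,8,9} => REVISION
Constraint 2 (U + Z = Y) on D(U)={3,4,6} D(Z)={3,4,5,6} D(Y)={6,7,8,9}: no change => not a revision
Constraint 3 (U != Z) on D(U)={3,4,6} D(Z)={3,4,5,6}: no change => not a revision
Total revisions = 1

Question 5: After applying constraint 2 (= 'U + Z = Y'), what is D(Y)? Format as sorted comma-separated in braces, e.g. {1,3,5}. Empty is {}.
Answer: {6,7,8,9}

Derivation:
Constraint 1 (U + Z = Y) on D(U)={3,4,6,7} D(Z)={3,4,5,6,8,9} D(Y)={3,5,6,7,8,9}: U {3,4,6,7}->{3,4,6}; Z {3,4,5,6,8,9}->{3,4,5,6}; Y {3,5,6,7,8,9}->{6,7,8,9}
Constraint 2 (U + Z = Y) on D(U)={3,4,6} D(Z)={3,4,5,6} D(Y)={6,7,8,9}: no change
So after constraint 2: D(Y) = {6,7,8,9}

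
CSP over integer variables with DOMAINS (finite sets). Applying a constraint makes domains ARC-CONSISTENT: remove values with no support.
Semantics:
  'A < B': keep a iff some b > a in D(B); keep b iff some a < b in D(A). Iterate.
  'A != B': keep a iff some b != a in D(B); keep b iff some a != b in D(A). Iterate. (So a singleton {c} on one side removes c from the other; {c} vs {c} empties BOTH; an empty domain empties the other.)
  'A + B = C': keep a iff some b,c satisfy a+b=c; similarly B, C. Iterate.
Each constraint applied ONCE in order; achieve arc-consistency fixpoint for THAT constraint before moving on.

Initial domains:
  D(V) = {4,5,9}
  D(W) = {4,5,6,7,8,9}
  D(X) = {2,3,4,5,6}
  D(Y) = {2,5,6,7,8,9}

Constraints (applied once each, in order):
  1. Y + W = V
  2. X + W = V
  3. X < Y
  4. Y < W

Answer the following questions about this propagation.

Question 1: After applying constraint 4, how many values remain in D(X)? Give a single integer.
Constraint 1 (Y + W = V) on D(Y)={2,5,6,7,8,9} D(W)={4,5,6,7,8,9} D(V)={4,5,9}: Y {2,5,6,7,8,9}->{2,5}; W {4,5,6,7,8,9}->{4,7}; V {4,5,9}->{9}
Constraint 2 (X + W = V) on D(X)={2,3,4,5,6} D(W)={4,7} D(V)={9}: X {2,3,4,5,6}->{2,5}
Constraint 3 (X < Y) on D(X)={2,5} D(Y)={2,5}: X {2,5}->{2}; Y {2,5}->{5}
Constraint 4 (Y < W) on D(Y)={5} D(W)={4,7}: W {4,7}->{7}
So after constraint 4: D(X)={2}, size = 1

Answer: 1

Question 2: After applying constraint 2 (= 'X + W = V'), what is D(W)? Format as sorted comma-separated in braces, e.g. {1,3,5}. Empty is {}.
Answer: {4,7}

Derivation:
Constraint 1 (Y + W = V) on D(Y)={2,5,6,7,8,9} D(W)={4,5,6,7,8,9} D(V)={4,5,9}: Y {2,5,6,7,8,9}->{2,5}; W {4,5,6,7,8,9}->{4,7}; V {4,5,9}->{9}
Constraint 2 (X + W = V) on D(X)={2,3,4,5,6} D(W)={4,7} D(V)={9}: X {2,3,4,5,6}->{2,5}
So after constraint 2: D(W) = {4,7}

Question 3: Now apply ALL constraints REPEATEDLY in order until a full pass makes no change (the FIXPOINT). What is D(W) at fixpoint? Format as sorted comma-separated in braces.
Answer: {}

Derivation:
pass 0 (initial): D(W)={4,5,6,7,8,9}
pass 1: V {4,5,9}->{9}; W {4,5,6,7,8,9}->{7}; X {2,3,4,5,6}->{2}; Y {2,5,6,7,8,9}->{5}
pass 2: V {9}->{}; W {7}->{}; X {2}->{}; Y {5}->{}
pass 3: no change
Fixpoint after 3 passes: D(W) = {}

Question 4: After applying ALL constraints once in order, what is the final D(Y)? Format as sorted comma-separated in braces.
Answer: {5}

Derivation:
Constraint 1 (Y + W = V) on D(Y)={2,5,6,7,8,9} D(W)={4,5,6,7,8,9} D(V)={4,5,9}: Y {2,5,6,7,8,9}->{2,5}; W {4,5,6,7,8,9}->{4,7}; V {4,5,9}->{9}
Constraint 2 (X + W = V) on D(X)={2,3,4,5,6} D(W)={4,7} D(V)={9}: X {2,3,4,5,6}->{2,5}
Constraint 3 (X < Y) on D(X)={2,5} D(Y)={2,5}: X {2,5}->{2}; Y {2,5}->{5}
Constraint 4 (Y < W) on D(Y)={5} D(W)={4,7}: W {4,7}->{7}
So after all 4 constraints: D(Y) = {5}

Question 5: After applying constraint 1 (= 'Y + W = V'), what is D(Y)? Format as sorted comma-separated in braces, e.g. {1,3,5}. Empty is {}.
Constraint 1 (Y + W = V) on D(Y)={2,5,6,7,8,9} D(W)={4,5,6,7,8,9} D(V)={4,5,9}: Y {2,5,6,7,8,9}->{2,5}; W {4,5,6,7,8,9}->{4,7}; V {4,5,9}->{9}
So after constraint 1: D(Y) = {2,5}

Answer: {2,5}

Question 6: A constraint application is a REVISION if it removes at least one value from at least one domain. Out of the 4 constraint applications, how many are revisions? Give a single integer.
Answer: 4

Derivation:
Constraint 1 (Y + W = V) on D(Y)={2,5,6,7,8,9} D(W)={4,5,6,7,8,9} D(V)={4,5,9}: Y {2,5,6,7,8,9}->{2,5}; W {4,5,6,7,8,9}->{4,7}; V {4,5,9}->{9} => REVISION
Constraint 2 (X + W = V) on D(X)={2,3,4,5,6} D(W)={4,7} D(V)={9}: X {2,3,4,5,6}->{2,5} => REVISION
Constraint 3 (X < Y) on D(X)={2,5} D(Y)={2,5}: X {2,5}->{2}; Y {2,5}->{5} => REVISION
Constraint 4 (Y < W) on D(Y)={5} D(W)={4,7}: W {4,7}->{7} => REVISION
Total revisions = 4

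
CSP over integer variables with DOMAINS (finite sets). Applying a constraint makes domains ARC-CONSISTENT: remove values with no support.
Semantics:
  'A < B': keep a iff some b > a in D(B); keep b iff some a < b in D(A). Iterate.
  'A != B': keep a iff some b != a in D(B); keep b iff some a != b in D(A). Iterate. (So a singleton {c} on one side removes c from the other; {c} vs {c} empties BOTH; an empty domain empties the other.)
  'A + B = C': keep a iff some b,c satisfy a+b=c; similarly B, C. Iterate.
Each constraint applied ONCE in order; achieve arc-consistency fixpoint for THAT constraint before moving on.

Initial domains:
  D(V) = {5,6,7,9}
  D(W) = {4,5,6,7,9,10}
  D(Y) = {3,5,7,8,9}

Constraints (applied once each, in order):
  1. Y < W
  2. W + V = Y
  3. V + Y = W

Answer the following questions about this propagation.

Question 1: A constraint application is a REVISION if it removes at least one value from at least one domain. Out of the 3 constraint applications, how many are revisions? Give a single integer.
Answer: 2

Derivation:
Constraint 1 (Y < W) on D(Y)={3,5,7,8,9} D(W)={4,5,6,7,9,10}: no change => not a revision
Constraint 2 (W + V = Y) on D(W)={4,5,6,7,9,10} D(V)={5,6,7,9} D(Y)={3,5,7,8,9}: W {4,5,6,7,9,10}->{4}; V {5,6,7,9}->{5}; Y {3,5,7,8,9}->{9} => REVISION
Constraint 3 (V + Y = W) on D(V)={5} D(Y)={9} D(W)={4}: V {5}->{}; Y {9}->{}; W {4}->{} => REVISION
Total revisions = 2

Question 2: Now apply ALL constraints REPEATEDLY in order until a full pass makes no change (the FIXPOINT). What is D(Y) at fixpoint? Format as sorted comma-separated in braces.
pass 0 (initial): D(Y)={3,5,7,8,9}
pass 1: V {5,6,7,9}->{}; W {4,5,6,7,9,10}->{}; Y {3,5,7,8,9}->{}
pass 2: no change
Fixpoint after 2 passes: D(Y) = {}

Answer: {}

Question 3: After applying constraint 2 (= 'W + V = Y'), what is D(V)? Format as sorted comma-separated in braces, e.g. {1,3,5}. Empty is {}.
Answer: {5}

Derivation:
Constraint 1 (Y < W) on D(Y)={3,5,7,8,9} D(W)={4,5,6,7,9,10}: no change
Constraint 2 (W + V = Y) on D(W)={4,5,6,7,9,10} D(V)={5,6,7,9} D(Y)={3,5,7,8,9}: W {4,5,6,7,9,10}->{4}; V {5,6,7,9}->{5}; Y {3,5,7,8,9}->{9}
So after constraint 2: D(V) = {5}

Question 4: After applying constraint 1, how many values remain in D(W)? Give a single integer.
Constraint 1 (Y < W) on D(Y)={3,5,7,8,9} D(W)={4,5,6,7,9,10}: no change
So after constraint 1: D(W)={4,5,6,7,9,10}, size = 6

Answer: 6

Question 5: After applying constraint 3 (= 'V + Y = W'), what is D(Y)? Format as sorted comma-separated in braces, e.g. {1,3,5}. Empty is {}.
Answer: {}

Derivation:
Constraint 1 (Y < W) on D(Y)={3,5,7,8,9} D(W)={4,5,6,7,9,10}: no change
Constraint 2 (W + V = Y) on D(W)={4,5,6,7,9,10} D(V)={5,6,7,9} D(Y)={3,5,7,8,9}: W {4,5,6,7,9,10}->{4}; V {5,6,7,9}->{5}; Y {3,5,7,8,9}->{9}
Constraint 3 (V + Y = W) on D(V)={5} D(Y)={9} D(W)={4}: V {5}->{}; Y {9}->{}; W {4}->{}
So after constraint 3: D(Y) = {}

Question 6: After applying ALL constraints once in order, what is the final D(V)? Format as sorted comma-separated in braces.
Constraint 1 (Y < W) on D(Y)={3,5,7,8,9} D(W)={4,5,6,7,9,10}: no change
Constraint 2 (W + V = Y) on D(W)={4,5,6,7,9,10} D(V)={5,6,7,9} D(Y)={3,5,7,8,9}: W {4,5,6,7,9,10}->{4}; V {5,6,7,9}->{5}; Y {3,5,7,8,9}->{9}
Constraint 3 (V + Y = W) on D(V)={5} D(Y)={9} D(W)={4}: V {5}->{}; Y {9}->{}; W {4}->{}
So after all 3 constraints: D(V) = {}

Answer: {}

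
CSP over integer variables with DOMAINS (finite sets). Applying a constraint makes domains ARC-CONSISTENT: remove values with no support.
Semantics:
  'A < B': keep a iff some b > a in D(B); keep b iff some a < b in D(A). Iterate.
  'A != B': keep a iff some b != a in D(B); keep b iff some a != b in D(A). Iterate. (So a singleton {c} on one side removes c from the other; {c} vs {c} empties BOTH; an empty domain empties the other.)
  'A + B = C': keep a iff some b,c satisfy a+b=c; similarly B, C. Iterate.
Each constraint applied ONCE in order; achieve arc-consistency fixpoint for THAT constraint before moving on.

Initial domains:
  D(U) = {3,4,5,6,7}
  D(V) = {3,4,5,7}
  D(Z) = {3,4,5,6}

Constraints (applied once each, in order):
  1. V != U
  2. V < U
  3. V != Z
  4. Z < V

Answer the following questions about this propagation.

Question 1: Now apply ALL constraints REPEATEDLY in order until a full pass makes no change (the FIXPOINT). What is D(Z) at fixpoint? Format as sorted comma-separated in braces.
Answer: {3,4}

Derivation:
pass 0 (initial): D(Z)={3,4,5,6}
pass 1: U {3,4,5,6,7}->{4,5,6,7}; V {3,4,5,7}->{4,5}; Z {3,4,5,6}->{3,4}
pass 2: U {4,5,6,7}->{5,6,7}
pass 3: no change
Fixpoint after 3 passes: D(Z) = {3,4}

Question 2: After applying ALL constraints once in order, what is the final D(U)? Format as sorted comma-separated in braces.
Answer: {4,5,6,7}

Derivation:
Constraint 1 (V != U) on D(V)={3,4,5,7} D(U)={3,4,5,6,7}: no change
Constraint 2 (V < U) on D(V)={3,4,5,7} D(U)={3,4,5,6,7}: V {3,4,5,7}->{3,4,5}; U {3,4,5,6,7}->{4,5,6,7}
Constraint 3 (V != Z) on D(V)={3,4,5} D(Z)={3,4,5,6}: no change
Constraint 4 (Z < V) on D(Z)={3,4,5,6} D(V)={3,4,5}: Z {3,4,5,6}->{3,4}; V {3,4,5}->{4,5}
So after all 4 constraints: D(U) = {4,5,6,7}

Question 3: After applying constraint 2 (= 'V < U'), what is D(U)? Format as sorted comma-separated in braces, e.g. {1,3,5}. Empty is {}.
Constraint 1 (V != U) on D(V)={3,4,5,7} D(U)={3,4,5,6,7}: no change
Constraint 2 (V < U) on D(V)={3,4,5,7} D(U)={3,4,5,6,7}: V {3,4,5,7}->{3,4,5}; U {3,4,5,6,7}->{4,5,6,7}
So after constraint 2: D(U) = {4,5,6,7}

Answer: {4,5,6,7}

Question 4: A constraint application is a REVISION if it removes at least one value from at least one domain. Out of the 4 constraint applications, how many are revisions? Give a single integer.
Answer: 2

Derivation:
Constraint 1 (V != U) on D(V)={3,4,5,7} D(U)={3,4,5,6,7}: no change => not a revision
Constraint 2 (V < U) on D(V)={3,4,5,7} D(U)={3,4,5,6,7}: V {3,4,5,7}->{3,4,5}; U {3,4,5,6,7}->{4,5,6,7} => REVISION
Constraint 3 (V != Z) on D(V)={3,4,5} D(Z)={3,4,5,6}: no change => not a revision
Constraint 4 (Z < V) on D(Z)={3,4,5,6} D(V)={3,4,5}: Z {3,4,5,6}->{3,4}; V {3,4,5}->{4,5} => REVISION
Total revisions = 2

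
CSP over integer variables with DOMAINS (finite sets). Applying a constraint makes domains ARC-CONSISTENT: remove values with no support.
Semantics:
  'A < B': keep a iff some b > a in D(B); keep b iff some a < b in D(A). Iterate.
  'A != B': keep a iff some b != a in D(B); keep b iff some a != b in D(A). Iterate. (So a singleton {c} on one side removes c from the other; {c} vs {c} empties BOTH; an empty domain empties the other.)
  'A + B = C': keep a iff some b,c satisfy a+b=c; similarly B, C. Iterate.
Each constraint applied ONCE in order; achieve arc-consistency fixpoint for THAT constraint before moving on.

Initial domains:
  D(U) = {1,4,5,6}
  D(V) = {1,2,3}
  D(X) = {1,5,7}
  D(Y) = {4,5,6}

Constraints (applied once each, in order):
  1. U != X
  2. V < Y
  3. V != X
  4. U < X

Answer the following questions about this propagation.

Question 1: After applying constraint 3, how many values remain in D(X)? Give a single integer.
Constraint 1 (U != X) on D(U)={1,4,5,6} D(X)={1,5,7}: no change
Constraint 2 (V < Y) on D(V)={1,2,3} D(Y)={4,5,6}: no change
Constraint 3 (V != X) on D(V)={1,2,3} D(X)={1,5,7}: no change
So after constraint 3: D(X)={1,5,7}, size = 3

Answer: 3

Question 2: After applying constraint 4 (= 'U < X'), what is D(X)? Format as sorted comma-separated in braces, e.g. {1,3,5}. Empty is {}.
Answer: {5,7}

Derivation:
Constraint 1 (U != X) on D(U)={1,4,5,6} D(X)={1,5,7}: no change
Constraint 2 (V < Y) on D(V)={1,2,3} D(Y)={4,5,6}: no change
Constraint 3 (V != X) on D(V)={1,2,3} D(X)={1,5,7}: no change
Constraint 4 (U < X) on D(U)={1,4,5,6} D(X)={1,5,7}: X {1,5,7}->{5,7}
So after constraint 4: D(X) = {5,7}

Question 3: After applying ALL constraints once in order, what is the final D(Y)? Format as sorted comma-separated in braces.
Constraint 1 (U != X) on D(U)={1,4,5,6} D(X)={1,5,7}: no change
Constraint 2 (V < Y) on D(V)={1,2,3} D(Y)={4,5,6}: no change
Constraint 3 (V != X) on D(V)={1,2,3} D(X)={1,5,7}: no change
Constraint 4 (U < X) on D(U)={1,4,5,6} D(X)={1,5,7}: X {1,5,7}->{5,7}
So after all 4 constraints: D(Y) = {4,5,6}

Answer: {4,5,6}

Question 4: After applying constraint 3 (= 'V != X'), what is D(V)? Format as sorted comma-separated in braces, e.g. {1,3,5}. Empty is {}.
Constraint 1 (U != X) on D(U)={1,4,5,6} D(X)={1,5,7}: no change
Constraint 2 (V < Y) on D(V)={1,2,3} D(Y)={4,5,6}: no change
Constraint 3 (V != X) on D(V)={1,2,3} D(X)={1,5,7}: no change
So after constraint 3: D(V) = {1,2,3}

Answer: {1,2,3}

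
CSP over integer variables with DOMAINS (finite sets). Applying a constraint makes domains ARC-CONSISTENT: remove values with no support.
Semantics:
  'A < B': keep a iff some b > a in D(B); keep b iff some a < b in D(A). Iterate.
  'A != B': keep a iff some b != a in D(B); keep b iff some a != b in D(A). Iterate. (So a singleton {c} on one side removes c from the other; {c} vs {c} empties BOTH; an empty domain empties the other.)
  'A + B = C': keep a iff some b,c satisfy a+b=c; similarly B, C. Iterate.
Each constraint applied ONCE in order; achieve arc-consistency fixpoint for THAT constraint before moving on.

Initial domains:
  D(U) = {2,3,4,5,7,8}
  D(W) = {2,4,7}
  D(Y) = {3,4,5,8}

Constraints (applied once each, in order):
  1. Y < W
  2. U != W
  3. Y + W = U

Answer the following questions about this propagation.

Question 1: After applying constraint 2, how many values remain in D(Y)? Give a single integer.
Constraint 1 (Y < W) on D(Y)={3,4,5,8} D(W)={2,4,7}: Y {3,4,5,8}->{3,4,5}; W {2,4,7}->{4,7}
Constraint 2 (U != W) on D(U)={2,3,4,5,7,8} D(W)={4,7}: no change
So after constraint 2: D(Y)={3,4,5}, size = 3

Answer: 3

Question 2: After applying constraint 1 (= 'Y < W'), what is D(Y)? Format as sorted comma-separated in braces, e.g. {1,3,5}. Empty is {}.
Constraint 1 (Y < W) on D(Y)={3,4,5,8} D(W)={2,4,7}: Y {3,4,5,8}->{3,4,5}; W {2,4,7}->{4,7}
So after constraint 1: D(Y) = {3,4,5}

Answer: {3,4,5}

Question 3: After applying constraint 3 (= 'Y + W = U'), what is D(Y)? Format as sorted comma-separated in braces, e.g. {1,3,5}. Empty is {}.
Answer: {3,4}

Derivation:
Constraint 1 (Y < W) on D(Y)={3,4,5,8} D(W)={2,4,7}: Y {3,4,5,8}->{3,4,5}; W {2,4,7}->{4,7}
Constraint 2 (U != W) on D(U)={2,3,4,5,7,8} D(W)={4,7}: no change
Constraint 3 (Y + W = U) on D(Y)={3,4,5} D(W)={4,7} D(U)={2,3,4,5,7,8}: Y {3,4,5}->{3,4}; W {4,7}->{4}; U {2,3,4,5,7,8}->{7,8}
So after constraint 3: D(Y) = {3,4}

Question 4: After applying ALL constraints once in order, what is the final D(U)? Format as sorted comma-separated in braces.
Constraint 1 (Y < W) on D(Y)={3,4,5,8} D(W)={2,4,7}: Y {3,4,5,8}->{3,4,5}; W {2,4,7}->{4,7}
Constraint 2 (U != W) on D(U)={2,3,4,5,7,8} D(W)={4,7}: no change
Constraint 3 (Y + W = U) on D(Y)={3,4,5} D(W)={4,7} D(U)={2,3,4,5,7,8}: Y {3,4,5}->{3,4}; W {4,7}->{4}; U {2,3,4,5,7,8}->{7,8}
So after all 3 constraints: D(U) = {7,8}

Answer: {7,8}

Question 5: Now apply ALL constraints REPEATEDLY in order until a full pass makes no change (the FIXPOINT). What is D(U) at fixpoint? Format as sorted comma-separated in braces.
pass 0 (initial): D(U)={2,3,4,5,7,8}
pass 1: U {2,3,4,5,7,8}->{7,8}; W {2,4,7}->{4}; Y {3,4,5,8}->{3,4}
pass 2: U {7,8}->{7}; Y {3,4}->{3}
pass 3: no change
Fixpoint after 3 passes: D(U) = {7}

Answer: {7}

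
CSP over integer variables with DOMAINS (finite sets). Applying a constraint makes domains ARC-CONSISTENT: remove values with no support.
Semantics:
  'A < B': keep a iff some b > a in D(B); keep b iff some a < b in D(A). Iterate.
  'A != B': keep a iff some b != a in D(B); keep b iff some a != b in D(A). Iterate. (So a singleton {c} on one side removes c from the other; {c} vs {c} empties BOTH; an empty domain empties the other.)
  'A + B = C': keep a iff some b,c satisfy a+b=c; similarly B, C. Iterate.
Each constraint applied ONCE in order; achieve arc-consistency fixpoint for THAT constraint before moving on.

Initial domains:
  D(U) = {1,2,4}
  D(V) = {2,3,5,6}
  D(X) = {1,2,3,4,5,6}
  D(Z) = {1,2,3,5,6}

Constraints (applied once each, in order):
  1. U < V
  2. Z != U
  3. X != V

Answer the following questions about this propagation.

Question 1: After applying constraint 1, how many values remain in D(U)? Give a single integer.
Constraint 1 (U < V) on D(U)={1,2,4} D(V)={2,3,5,6}: no change
So after constraint 1: D(U)={1,2,4}, size = 3

Answer: 3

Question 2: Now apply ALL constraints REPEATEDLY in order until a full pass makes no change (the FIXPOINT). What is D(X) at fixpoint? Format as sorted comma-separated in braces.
pass 0 (initial): D(X)={1,2,3,4,5,6}
pass 1: no change
Fixpoint after 1 passes: D(X) = {1,2,3,4,5,6}

Answer: {1,2,3,4,5,6}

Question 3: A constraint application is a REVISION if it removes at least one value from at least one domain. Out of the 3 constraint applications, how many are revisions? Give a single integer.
Answer: 0

Derivation:
Constraint 1 (U < V) on D(U)={1,2,4} D(V)={2,3,5,6}: no change => not a revision
Constraint 2 (Z != U) on D(Z)={1,2,3,5,6} D(U)={1,2,4}: no change => not a revision
Constraint 3 (X != V) on D(X)={1,2,3,4,5,6} D(V)={2,3,5,6}: no change => not a revision
Total revisions = 0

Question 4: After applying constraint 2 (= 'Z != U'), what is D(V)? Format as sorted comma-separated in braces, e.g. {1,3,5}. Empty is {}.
Answer: {2,3,5,6}

Derivation:
Constraint 1 (U < V) on D(U)={1,2,4} D(V)={2,3,5,6}: no change
Constraint 2 (Z != U) on D(Z)={1,2,3,5,6} D(U)={1,2,4}: no change
So after constraint 2: D(V) = {2,3,5,6}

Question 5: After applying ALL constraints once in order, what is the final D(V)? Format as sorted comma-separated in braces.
Answer: {2,3,5,6}

Derivation:
Constraint 1 (U < V) on D(U)={1,2,4} D(V)={2,3,5,6}: no change
Constraint 2 (Z != U) on D(Z)={1,2,3,5,6} D(U)={1,2,4}: no change
Constraint 3 (X != V) on D(X)={1,2,3,4,5,6} D(V)={2,3,5,6}: no change
So after all 3 constraints: D(V) = {2,3,5,6}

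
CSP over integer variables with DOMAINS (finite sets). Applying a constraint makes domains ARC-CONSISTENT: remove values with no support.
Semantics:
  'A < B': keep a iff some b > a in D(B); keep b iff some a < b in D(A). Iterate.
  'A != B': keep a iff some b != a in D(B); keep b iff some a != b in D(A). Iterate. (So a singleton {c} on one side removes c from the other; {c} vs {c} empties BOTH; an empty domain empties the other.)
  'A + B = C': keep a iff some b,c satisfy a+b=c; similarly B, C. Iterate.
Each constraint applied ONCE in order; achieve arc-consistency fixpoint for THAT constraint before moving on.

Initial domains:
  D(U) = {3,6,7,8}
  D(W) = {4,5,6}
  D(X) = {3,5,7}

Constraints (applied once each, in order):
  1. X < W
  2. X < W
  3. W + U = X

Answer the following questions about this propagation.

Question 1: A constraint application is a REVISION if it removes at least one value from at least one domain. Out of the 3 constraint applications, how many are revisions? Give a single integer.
Answer: 2

Derivation:
Constraint 1 (X < W) on D(X)={3,5,7} D(W)={4,5,6}: X {3,5,7}->{3,5} => REVISION
Constraint 2 (X < W) on D(X)={3,5} D(W)={4,5,6}: no change => not a revision
Constraint 3 (W + U = X) on D(W)={4,5,6} D(U)={3,6,7,8} D(X)={3,5}: W {4,5,6}->{}; U {3,6,7,8}->{}; X {3,5}->{} => REVISION
Total revisions = 2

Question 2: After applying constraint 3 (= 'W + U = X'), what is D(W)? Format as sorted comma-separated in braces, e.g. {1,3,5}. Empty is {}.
Constraint 1 (X < W) on D(X)={3,5,7} D(W)={4,5,6}: X {3,5,7}->{3,5}
Constraint 2 (X < W) on D(X)={3,5} D(W)={4,5,6}: no change
Constraint 3 (W + U = X) on D(W)={4,5,6} D(U)={3,6,7,8} D(X)={3,5}: W {4,5,6}->{}; U {3,6,7,8}->{}; X {3,5}->{}
So after constraint 3: D(W) = {}

Answer: {}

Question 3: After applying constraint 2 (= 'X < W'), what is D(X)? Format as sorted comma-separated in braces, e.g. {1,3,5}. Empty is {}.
Constraint 1 (X < W) on D(X)={3,5,7} D(W)={4,5,6}: X {3,5,7}->{3,5}
Constraint 2 (X < W) on D(X)={3,5} D(W)={4,5,6}: no change
So after constraint 2: D(X) = {3,5}

Answer: {3,5}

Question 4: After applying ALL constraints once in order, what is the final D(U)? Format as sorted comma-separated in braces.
Constraint 1 (X < W) on D(X)={3,5,7} D(W)={4,5,6}: X {3,5,7}->{3,5}
Constraint 2 (X < W) on D(X)={3,5} D(W)={4,5,6}: no change
Constraint 3 (W + U = X) on D(W)={4,5,6} D(U)={3,6,7,8} D(X)={3,5}: W {4,5,6}->{}; U {3,6,7,8}->{}; X {3,5}->{}
So after all 3 constraints: D(U) = {}

Answer: {}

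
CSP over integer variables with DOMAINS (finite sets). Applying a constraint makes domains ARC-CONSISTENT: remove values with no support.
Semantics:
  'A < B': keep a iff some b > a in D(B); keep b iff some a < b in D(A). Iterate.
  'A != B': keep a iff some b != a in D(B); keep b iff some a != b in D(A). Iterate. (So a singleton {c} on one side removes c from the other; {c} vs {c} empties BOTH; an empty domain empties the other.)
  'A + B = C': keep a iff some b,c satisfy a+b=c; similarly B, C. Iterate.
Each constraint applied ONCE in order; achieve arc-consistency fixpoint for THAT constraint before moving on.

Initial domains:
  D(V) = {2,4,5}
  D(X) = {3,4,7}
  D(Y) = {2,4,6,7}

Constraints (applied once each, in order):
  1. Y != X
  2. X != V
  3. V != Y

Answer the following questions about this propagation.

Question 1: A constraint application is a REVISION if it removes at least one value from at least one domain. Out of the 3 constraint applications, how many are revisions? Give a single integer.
Constraint 1 (Y != X) on D(Y)={2,4,6,7} D(X)={3,4,7}: no change => not a revision
Constraint 2 (X != V) on D(X)={3,4,7} D(V)={2,4,5}: no change => not a revision
Constraint 3 (V != Y) on D(V)={2,4,5} D(Y)={2,4,6,7}: no change => not a revision
Total revisions = 0

Answer: 0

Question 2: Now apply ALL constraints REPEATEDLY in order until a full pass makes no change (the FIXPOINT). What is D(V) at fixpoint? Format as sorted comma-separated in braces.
Answer: {2,4,5}

Derivation:
pass 0 (initial): D(V)={2,4,5}
pass 1: no change
Fixpoint after 1 passes: D(V) = {2,4,5}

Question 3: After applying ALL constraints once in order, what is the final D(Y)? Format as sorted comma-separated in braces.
Constraint 1 (Y != X) on D(Y)={2,4,6,7} D(X)={3,4,7}: no change
Constraint 2 (X != V) on D(X)={3,4,7} D(V)={2,4,5}: no change
Constraint 3 (V != Y) on D(V)={2,4,5} D(Y)={2,4,6,7}: no change
So after all 3 constraints: D(Y) = {2,4,6,7}

Answer: {2,4,6,7}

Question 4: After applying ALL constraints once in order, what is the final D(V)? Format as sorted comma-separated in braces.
Answer: {2,4,5}

Derivation:
Constraint 1 (Y != X) on D(Y)={2,4,6,7} D(X)={3,4,7}: no change
Constraint 2 (X != V) on D(X)={3,4,7} D(V)={2,4,5}: no change
Constraint 3 (V != Y) on D(V)={2,4,5} D(Y)={2,4,6,7}: no change
So after all 3 constraints: D(V) = {2,4,5}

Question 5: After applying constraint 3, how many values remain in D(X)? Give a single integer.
Answer: 3

Derivation:
Constraint 1 (Y != X) on D(Y)={2,4,6,7} D(X)={3,4,7}: no change
Constraint 2 (X != V) on D(X)={3,4,7} D(V)={2,4,5}: no change
Constraint 3 (V != Y) on D(V)={2,4,5} D(Y)={2,4,6,7}: no change
So after constraint 3: D(X)={3,4,7}, size = 3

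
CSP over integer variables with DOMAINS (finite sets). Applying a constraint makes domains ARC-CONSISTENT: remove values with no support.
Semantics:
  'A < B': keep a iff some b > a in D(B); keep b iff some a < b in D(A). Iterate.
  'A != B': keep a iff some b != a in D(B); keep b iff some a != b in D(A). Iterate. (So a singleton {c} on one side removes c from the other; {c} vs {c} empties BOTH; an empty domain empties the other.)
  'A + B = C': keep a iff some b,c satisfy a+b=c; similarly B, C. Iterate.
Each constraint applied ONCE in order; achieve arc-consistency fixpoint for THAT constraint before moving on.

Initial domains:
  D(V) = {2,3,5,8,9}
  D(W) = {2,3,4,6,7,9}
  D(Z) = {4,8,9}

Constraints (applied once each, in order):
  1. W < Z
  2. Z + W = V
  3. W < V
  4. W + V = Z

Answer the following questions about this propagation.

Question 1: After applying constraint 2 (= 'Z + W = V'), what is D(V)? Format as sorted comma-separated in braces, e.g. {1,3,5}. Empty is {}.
Answer: {8}

Derivation:
Constraint 1 (W < Z) on D(W)={2,3,4,6,7,9} D(Z)={4,8,9}: W {2,3,4,6,7,9}->{2,3,4,6,7}
Constraint 2 (Z + W = V) on D(Z)={4,8,9} D(W)={2,3,4,6,7} D(V)={2,3,5,8,9}: Z {4,8,9}->{4}; W {2,3,4,6,7}->{4}; V {2,3,5,8,9}->{8}
So after constraint 2: D(V) = {8}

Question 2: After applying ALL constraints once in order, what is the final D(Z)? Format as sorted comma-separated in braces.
Constraint 1 (W < Z) on D(W)={2,3,4,6,7,9} D(Z)={4,8,9}: W {2,3,4,6,7,9}->{2,3,4,6,7}
Constraint 2 (Z + W = V) on D(Z)={4,8,9} D(W)={2,3,4,6,7} D(V)={2,3,5,8,9}: Z {4,8,9}->{4}; W {2,3,4,6,7}->{4}; V {2,3,5,8,9}->{8}
Constraint 3 (W < V) on D(W)={4} D(V)={8}: no change
Constraint 4 (W + V = Z) on D(W)={4} D(V)={8} D(Z)={4}: W {4}->{}; V {8}->{}; Z {4}->{}
So after all 4 constraints: D(Z) = {}

Answer: {}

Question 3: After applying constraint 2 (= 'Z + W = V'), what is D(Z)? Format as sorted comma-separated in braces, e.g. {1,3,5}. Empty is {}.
Answer: {4}

Derivation:
Constraint 1 (W < Z) on D(W)={2,3,4,6,7,9} D(Z)={4,8,9}: W {2,3,4,6,7,9}->{2,3,4,6,7}
Constraint 2 (Z + W = V) on D(Z)={4,8,9} D(W)={2,3,4,6,7} D(V)={2,3,5,8,9}: Z {4,8,9}->{4}; W {2,3,4,6,7}->{4}; V {2,3,5,8,9}->{8}
So after constraint 2: D(Z) = {4}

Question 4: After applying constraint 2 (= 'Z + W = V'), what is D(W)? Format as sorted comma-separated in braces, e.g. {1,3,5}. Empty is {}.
Constraint 1 (W < Z) on D(W)={2,3,4,6,7,9} D(Z)={4,8,9}: W {2,3,4,6,7,9}->{2,3,4,6,7}
Constraint 2 (Z + W = V) on D(Z)={4,8,9} D(W)={2,3,4,6,7} D(V)={2,3,5,8,9}: Z {4,8,9}->{4}; W {2,3,4,6,7}->{4}; V {2,3,5,8,9}->{8}
So after constraint 2: D(W) = {4}

Answer: {4}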